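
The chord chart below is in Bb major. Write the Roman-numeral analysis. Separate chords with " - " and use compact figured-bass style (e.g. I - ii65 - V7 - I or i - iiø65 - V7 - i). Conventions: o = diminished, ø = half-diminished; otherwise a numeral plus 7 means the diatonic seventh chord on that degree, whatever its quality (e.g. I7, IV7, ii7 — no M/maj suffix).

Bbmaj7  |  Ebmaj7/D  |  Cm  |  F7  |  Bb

Bbmaj7 has root Bb, degree 1 in Bb major, so I7.
Ebmaj7/D has root Eb, degree 4 in Bb major, so IV42.
Cm has root C, degree 2 in Bb major, so ii.
F7: root F is the dominant; dominant seventh chord there is V7.
Bb: major triad on Bb = scale degree 1 → I.

I7 - IV42 - ii - V7 - I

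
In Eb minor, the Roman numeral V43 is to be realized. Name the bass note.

F

V in Eb minor has root Bb; the chord is Bb-D-F-Ab.
The figure 43 means second inversion — the fifth is in the bass.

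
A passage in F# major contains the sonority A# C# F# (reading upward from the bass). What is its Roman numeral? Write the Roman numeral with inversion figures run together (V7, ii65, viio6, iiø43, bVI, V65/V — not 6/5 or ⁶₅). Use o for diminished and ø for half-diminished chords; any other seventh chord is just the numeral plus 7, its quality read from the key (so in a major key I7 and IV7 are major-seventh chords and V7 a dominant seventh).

I6

Stacked in thirds the chord is F#-A#-C#: a major triad on F#.
F# is scale degree 1 in F# major, and a major triad on that degree is written I.
With A# in the bass the chord is in first inversion, so the figured bass is 6.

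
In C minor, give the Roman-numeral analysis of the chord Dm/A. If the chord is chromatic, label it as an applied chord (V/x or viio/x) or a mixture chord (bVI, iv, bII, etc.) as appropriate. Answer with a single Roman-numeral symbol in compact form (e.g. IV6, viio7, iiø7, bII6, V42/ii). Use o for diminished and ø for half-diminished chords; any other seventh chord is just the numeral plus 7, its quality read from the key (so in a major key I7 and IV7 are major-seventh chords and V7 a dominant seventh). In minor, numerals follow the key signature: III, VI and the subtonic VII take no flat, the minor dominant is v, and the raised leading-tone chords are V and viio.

ii64

Stacked in thirds the chord is D-F-A: a minor triad on D.
D is the second degree of C minor. This is the minor supertonic, borrowed from the parallel major (the Dorian ii).
With A in the bass the chord is in second inversion, so the figured bass is 64.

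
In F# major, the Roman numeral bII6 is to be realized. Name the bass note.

B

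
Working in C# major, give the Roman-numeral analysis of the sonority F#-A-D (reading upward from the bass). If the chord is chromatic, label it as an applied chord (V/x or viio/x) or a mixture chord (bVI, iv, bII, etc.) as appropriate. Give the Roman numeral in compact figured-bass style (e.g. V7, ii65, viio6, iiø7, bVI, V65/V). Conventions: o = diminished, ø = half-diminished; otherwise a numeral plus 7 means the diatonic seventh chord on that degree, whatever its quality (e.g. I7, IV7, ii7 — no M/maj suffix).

The pitches D-F#-A form a major triad rooted on D.
D is the lowered second degree of C# major (diatonic 2 would be D#). This is the Neapolitan sixth — a major triad on the lowered second degree, here in its customary first inversion.
With F# in the bass the chord is in first inversion, so the figured bass is 6.

bII6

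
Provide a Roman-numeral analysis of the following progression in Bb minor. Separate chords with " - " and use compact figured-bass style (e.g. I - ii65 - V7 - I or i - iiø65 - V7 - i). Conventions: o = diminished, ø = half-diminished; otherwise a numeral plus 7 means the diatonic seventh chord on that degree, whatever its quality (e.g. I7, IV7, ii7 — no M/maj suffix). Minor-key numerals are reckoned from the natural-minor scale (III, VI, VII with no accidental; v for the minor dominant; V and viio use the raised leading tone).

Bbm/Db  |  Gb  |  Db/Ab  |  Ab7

Bbm/Db: root Bb is the tonic; minor triad there is i6.
Gb: major triad on Gb = scale degree 6 → VI.
Db/Ab: root Db is the mediant; major triad there is III64.
Ab7: root Ab is the subtonic; dominant seventh chord there is VII7.

i6 - VI - III64 - VII7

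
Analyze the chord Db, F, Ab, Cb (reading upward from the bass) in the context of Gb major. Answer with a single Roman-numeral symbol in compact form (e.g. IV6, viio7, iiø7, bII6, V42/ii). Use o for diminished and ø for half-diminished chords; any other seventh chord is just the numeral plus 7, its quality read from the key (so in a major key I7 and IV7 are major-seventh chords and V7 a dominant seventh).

Stacked in thirds the chord is Db-F-Ab-Cb: a dominant seventh chord on Db.
In Gb major, Db is the dominant; the diatonic dominant seventh chord there is V7.

V7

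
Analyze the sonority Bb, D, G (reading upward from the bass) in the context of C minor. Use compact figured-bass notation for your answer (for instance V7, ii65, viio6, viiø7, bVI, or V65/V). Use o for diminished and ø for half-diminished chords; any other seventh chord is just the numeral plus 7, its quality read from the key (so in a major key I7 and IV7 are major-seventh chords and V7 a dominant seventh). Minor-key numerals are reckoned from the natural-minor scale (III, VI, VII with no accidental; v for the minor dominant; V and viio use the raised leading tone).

v6

Stacked in thirds the chord is G-Bb-D: a minor triad on G.
In C minor, G is the dominant; the diatonic minor triad there is v.
With Bb in the bass the chord is in first inversion, so the figured bass is 6.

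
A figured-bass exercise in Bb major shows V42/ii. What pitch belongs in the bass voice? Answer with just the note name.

F

The applied chord V42/ii is rooted on G: G-B-D-F.
The figure 42 means third inversion — the seventh is in the bass.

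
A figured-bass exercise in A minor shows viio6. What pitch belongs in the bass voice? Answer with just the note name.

viio in A minor has root G#; the chord is G#-B-D.
The figure 6 means first inversion — the third is in the bass.

B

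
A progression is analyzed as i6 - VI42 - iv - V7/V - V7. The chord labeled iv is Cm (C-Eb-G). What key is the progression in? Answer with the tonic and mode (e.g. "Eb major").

G minor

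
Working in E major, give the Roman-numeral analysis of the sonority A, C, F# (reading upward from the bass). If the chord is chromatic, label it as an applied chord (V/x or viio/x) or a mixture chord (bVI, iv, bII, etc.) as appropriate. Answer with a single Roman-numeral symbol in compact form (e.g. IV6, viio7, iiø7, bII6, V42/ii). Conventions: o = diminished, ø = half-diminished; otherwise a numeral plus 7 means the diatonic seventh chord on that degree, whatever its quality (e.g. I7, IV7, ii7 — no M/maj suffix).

Stacked in thirds the chord is F#-A-C: a diminished triad on F#.
F# is the second degree of E major. This is the diminished supertonic triad, borrowed from the parallel minor.
With A in the bass the chord is in first inversion, so the figured bass is 6.

iio6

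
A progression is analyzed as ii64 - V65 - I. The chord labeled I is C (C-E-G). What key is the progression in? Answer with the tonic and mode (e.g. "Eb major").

C major

The chord C is a major triad rooted on C; its label is I.
If C is scale degree 1 and the mode makes that degree carry a major triad, the tonic is C and the mode is major.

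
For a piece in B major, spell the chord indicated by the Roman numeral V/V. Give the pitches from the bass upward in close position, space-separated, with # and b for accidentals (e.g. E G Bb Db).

V/V is a secondary dominant — the dominant triad of V. V in B major is F#, so the applied chord's root is C#, a perfect fifth above.
Building a major triad on C# gives C#-E#-G#.

C# E# G#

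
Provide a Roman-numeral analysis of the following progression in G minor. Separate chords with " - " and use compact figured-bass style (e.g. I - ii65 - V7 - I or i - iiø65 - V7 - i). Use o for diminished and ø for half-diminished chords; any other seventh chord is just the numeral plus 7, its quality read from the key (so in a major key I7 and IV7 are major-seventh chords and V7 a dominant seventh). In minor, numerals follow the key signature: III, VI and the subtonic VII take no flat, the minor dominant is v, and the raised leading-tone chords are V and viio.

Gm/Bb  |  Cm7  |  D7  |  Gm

i6 - iv7 - V7 - i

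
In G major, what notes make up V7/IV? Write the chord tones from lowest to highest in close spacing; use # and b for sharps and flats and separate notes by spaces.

G B D F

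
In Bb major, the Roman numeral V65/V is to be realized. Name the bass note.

The applied chord V65/V is rooted on C: C-E-G-Bb.
The figure 65 means first inversion — the third is in the bass.

E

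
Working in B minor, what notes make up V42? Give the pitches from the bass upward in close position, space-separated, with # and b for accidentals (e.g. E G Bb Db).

In B minor, the fifth degree is F#. The dominant is major (leading tone raised), so V is a dominant seventh chord.
That chord is spelled F#-A#-C#-E.
With the 42 figure the chord is in third inversion; from the bass E upward in close position it reads E-F#-A#-C#.

E F# A# C#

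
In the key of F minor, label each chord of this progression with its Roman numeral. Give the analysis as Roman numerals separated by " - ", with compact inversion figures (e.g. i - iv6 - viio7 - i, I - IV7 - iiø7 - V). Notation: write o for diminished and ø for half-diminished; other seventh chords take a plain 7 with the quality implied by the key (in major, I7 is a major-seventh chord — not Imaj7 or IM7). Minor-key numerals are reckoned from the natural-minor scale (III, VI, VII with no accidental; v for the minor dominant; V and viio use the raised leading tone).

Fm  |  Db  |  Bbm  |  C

Fm: root F is the tonic; minor triad there is i.
Db has root Db, degree 6 in F minor, so VI.
Bbm has root Bb, degree 4 in F minor, so iv.
C: root C is the dominant; major triad there is V.

i - VI - iv - V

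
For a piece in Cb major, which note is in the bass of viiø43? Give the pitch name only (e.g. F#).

viiø in Cb major has root Bb; the chord is Bb-Db-Fb-Ab.
The figure 43 means second inversion — the fifth is in the bass.

Fb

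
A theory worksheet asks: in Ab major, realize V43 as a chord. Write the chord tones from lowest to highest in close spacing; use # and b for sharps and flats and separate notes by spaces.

The numeral's case and figure indicate a dominant seventh chord. In Ab major its root, the dominant, is Eb.
That chord is spelled Eb-G-Bb-Db.
The figured bass 43 indicates second inversion, placing the fifth (Bb) in the bass: Bb-Db-Eb-G.

Bb Db Eb G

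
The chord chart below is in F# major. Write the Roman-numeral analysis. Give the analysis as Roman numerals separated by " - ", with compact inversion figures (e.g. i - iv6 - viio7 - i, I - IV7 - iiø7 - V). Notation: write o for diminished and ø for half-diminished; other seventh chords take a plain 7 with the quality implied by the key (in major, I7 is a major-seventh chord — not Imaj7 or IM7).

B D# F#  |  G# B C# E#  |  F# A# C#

IV - V43 - I

B-D#-F#: major triad on B = scale degree 4 → IV.
G#-B-C#-E# has root C#, degree 5 in F# major, so V43.
F#-A#-C# has root F#, degree 1 in F# major, so I.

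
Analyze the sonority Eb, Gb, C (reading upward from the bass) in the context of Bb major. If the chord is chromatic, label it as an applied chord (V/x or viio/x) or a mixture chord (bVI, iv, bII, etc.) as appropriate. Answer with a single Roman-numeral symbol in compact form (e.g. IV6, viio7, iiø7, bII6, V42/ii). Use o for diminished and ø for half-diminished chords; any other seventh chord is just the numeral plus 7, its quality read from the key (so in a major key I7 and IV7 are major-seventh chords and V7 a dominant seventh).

iio6

The pitches C-Eb-Gb form a diminished triad rooted on C.
C is the second degree of Bb major. This is the diminished supertonic triad, borrowed from the parallel minor.
With Eb in the bass the chord is in first inversion, so the figured bass is 6.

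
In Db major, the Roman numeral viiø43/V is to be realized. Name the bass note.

The applied chord viiø43/V is rooted on G: G-Bb-Db-F.
The figure 43 means second inversion — the fifth is in the bass.

Db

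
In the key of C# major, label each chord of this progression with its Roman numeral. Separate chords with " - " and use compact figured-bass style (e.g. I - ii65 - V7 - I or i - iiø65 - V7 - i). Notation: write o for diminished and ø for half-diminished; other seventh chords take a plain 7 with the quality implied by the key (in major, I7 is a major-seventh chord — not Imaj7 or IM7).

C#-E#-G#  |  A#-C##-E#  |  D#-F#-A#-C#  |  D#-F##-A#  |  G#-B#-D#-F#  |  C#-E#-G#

I - V/ii - ii7 - V/V - V7 - I

C#-E#-G#: major triad on C# = scale degree 1 → I.
A#-C##-E#: a major triad on A#, the applied dominant of ii → V/ii.
D#-F#-A#-C#: minor seventh chord on D# = scale degree 2 → ii7.
D#-F##-A#: a major triad on D#, the applied dominant of V → V/V.
G#-B#-D#-F# has root G#, degree 5 in C# major, so V7.
C#-E#-G# has root C#, degree 1 in C# major, so I.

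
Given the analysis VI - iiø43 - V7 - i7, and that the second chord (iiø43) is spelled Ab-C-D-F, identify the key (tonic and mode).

The chord Dm7b5/Ab is a half-diminished seventh chord rooted on D; its label is iiø43.
iiø43 on D implies D is the supertonic; that puts the tonic at C, and the lowercase numeral fits minor mode.

C minor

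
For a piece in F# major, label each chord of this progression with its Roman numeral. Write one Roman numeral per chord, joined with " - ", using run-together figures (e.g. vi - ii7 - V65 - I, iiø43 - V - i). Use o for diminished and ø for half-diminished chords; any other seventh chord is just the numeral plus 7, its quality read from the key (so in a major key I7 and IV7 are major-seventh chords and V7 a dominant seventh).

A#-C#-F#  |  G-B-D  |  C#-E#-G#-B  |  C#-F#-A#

I6 - bII - V7 - I64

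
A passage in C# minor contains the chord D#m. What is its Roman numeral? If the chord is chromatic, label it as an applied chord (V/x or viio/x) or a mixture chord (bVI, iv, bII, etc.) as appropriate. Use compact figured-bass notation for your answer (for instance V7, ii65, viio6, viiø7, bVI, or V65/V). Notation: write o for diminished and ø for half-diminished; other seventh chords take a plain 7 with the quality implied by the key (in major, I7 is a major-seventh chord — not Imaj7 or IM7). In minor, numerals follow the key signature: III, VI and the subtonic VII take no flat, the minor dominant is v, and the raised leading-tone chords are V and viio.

The pitches D#-F#-A# form a minor triad rooted on D#.
D# is the second degree of C# minor. This is the minor supertonic, borrowed from the parallel major (the Dorian ii).

ii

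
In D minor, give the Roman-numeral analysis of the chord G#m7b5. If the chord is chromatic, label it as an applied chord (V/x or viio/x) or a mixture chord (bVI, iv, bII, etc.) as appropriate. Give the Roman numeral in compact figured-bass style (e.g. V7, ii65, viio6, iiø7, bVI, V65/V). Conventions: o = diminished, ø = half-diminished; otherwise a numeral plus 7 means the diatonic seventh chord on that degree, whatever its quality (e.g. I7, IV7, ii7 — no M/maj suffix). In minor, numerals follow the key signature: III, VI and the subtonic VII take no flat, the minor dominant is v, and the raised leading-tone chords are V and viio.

Stacked in thirds the chord is G#-B-D-F#: a half-diminished seventh chord on G#.
G# sits a half step below A (V in D minor); a diminished chord there is the applied leading-tone chord of V.

viiø7/V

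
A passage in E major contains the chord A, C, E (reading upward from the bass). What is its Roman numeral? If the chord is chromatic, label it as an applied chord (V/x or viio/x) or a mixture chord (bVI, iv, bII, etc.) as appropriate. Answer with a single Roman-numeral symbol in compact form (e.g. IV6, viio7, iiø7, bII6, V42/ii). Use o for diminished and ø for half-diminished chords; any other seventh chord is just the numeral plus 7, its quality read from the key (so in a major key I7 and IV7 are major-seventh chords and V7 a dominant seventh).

iv

The pitches A-C-E form a minor triad rooted on A.
A is the fourth degree of E major. This is the minor subdominant, borrowed from the parallel minor.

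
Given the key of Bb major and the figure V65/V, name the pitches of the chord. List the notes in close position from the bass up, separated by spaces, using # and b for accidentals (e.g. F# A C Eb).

E G Bb C

The slash means an applied dominant: we want the dominant of V. In Bb major, V is F major, and its dominant is built on C.
Building a dominant seventh chord on C gives C-E-G-Bb.
With the 65 figure the chord is in first inversion; from the bass E upward in close position it reads E-G-Bb-C.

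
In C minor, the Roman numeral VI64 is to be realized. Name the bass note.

Eb

VI in C minor has root Ab; the chord is Ab-C-Eb.
The figure 64 means second inversion — the fifth is in the bass.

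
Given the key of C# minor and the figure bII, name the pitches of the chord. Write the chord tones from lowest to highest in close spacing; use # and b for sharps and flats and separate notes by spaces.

bII is the Neapolitan chord — a major triad on the lowered second degree. In C# minor that root is D.
So the chord is D-F#-A.

D F# A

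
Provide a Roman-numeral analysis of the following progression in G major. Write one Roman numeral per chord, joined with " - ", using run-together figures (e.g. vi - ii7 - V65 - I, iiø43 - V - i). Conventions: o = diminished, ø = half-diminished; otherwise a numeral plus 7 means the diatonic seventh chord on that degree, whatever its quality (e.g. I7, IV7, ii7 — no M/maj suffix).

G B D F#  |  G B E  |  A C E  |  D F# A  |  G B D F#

I7 - vi6 - ii - V - I7

G-B-D-F# has root G, degree 1 in G major, so I7.
G-B-E: root E is the submediant; minor triad there is vi6.
A-C-E: root A is the supertonic; minor triad there is ii.
D-F#-A: root D is the dominant; major triad there is V.
G-B-D-F#: root G is the tonic; major seventh chord there is I7.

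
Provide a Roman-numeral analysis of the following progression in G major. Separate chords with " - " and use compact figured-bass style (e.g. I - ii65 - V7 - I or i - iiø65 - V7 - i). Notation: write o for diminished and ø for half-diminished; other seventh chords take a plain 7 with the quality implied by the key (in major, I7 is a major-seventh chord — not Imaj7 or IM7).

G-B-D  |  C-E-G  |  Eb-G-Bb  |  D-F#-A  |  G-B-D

I - IV - bVI - V - I

G-B-D has root G, degree 1 in G major, so I.
C-E-G: root C is the subdominant; major triad there is IV.
Eb-G-Bb: Eb with this quality isn't in the key; it's bVI, borrowed from the parallel minor.
D-F#-A: major triad on D = scale degree 5 → V.
G-B-D: root G is the tonic; major triad there is I.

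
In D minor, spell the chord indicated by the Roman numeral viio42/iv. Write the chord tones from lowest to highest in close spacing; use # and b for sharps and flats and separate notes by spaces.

Eb F# A C

viio42/iv is a secondary leading-tone chord. The target iv is G in D minor; the applied chord is rooted a semitone below, on F#.
Building a fully diminished seventh chord on F# gives F#-A-C-Eb.
The figured bass 42 indicates third inversion, placing the seventh (Eb) in the bass: Eb-F#-A-C.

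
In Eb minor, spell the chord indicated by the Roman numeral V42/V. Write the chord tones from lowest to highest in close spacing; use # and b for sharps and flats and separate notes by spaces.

Eb F A C

The slash means an applied dominant: we want the dominant of V. In Eb minor, V is Bb major, and its dominant is built on F.
Building a dominant seventh chord on F gives F-A-C-Eb.
The figured bass 42 indicates third inversion, placing the seventh (Eb) in the bass: Eb-F-A-C.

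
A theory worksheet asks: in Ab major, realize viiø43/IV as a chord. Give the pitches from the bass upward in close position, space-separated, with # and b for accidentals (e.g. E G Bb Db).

The slash marks an applied leading-tone chord: viio of IV. In Ab major, IV is Db, so the leading tone to it is C, a half step below.
Building a half-diminished seventh chord on C gives C-Eb-Gb-Bb.
The figured bass 43 indicates second inversion, placing the fifth (Gb) in the bass: Gb-Bb-C-Eb.

Gb Bb C Eb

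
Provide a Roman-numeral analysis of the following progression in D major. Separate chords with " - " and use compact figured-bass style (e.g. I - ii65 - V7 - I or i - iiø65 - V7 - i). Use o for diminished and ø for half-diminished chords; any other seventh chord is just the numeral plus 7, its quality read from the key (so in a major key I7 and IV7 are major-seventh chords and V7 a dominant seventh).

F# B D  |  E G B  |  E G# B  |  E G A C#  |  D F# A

F#-B-D has root B, degree 6 in D major, so vi64.
E-G-B has root E, degree 2 in D major, so ii.
E-G#-B is the secondary dominant of V (major triad on E): V/V.
E-G-A-C#: dominant seventh chord on A = scale degree 5 → V43.
D-F#-A has root D, degree 1 in D major, so I.

vi64 - ii - V/V - V43 - I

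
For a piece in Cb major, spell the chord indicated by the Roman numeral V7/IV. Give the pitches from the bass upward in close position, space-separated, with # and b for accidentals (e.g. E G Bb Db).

Cb Eb Gb Bbb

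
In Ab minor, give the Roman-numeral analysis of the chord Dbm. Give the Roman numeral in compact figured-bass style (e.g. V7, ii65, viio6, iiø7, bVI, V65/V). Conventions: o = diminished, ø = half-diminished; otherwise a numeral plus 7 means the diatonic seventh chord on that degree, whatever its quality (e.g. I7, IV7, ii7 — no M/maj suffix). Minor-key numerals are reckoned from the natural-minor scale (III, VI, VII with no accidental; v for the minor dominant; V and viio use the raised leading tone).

iv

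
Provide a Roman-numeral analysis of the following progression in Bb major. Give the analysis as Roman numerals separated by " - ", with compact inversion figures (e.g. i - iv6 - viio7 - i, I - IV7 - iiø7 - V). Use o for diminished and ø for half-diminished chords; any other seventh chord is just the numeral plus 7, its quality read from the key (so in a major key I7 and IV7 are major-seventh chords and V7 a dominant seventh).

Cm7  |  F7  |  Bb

Cm7: minor seventh chord on C = scale degree 2 → ii7.
F7: dominant seventh chord on F = scale degree 5 → V7.
Bb: major triad on Bb = scale degree 1 → I.

ii7 - V7 - I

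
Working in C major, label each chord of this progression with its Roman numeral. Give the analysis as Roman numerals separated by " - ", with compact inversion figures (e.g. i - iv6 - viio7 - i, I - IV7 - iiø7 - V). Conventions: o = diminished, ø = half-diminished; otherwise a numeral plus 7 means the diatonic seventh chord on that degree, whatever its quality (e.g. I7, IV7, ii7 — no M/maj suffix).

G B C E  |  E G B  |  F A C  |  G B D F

G-B-C-E: root C is the tonic; major seventh chord there is I43.
E-G-B: minor triad on E = scale degree 3 → iii.
F-A-C: major triad on F = scale degree 4 → IV.
G-B-D-F: root G is the dominant; dominant seventh chord there is V7.

I43 - iii - IV - V7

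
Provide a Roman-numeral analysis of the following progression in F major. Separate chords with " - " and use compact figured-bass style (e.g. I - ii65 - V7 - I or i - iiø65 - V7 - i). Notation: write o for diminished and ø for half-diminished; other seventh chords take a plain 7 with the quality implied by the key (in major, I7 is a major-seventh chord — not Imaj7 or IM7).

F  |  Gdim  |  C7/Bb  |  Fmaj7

I - iio - V42 - I7

F: major triad on F = scale degree 1 → I.
Gdim is non-diatonic — iio, a mixture chord from F minor.
C7/Bb has root C, degree 5 in F major, so V42.
Fmaj7: major seventh chord on F = scale degree 1 → I7.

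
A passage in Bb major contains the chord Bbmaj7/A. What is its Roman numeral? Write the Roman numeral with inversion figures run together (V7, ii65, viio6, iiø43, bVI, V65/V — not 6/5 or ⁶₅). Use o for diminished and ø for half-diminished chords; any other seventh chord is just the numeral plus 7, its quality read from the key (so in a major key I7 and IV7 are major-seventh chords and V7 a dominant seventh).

I42

Stacked in thirds the chord is Bb-D-F-A: a major seventh chord on Bb.
Bb is scale degree 1 in Bb major, and a major seventh chord on that degree is written I7.
With A in the bass the chord is in third inversion, so the figured bass is 42.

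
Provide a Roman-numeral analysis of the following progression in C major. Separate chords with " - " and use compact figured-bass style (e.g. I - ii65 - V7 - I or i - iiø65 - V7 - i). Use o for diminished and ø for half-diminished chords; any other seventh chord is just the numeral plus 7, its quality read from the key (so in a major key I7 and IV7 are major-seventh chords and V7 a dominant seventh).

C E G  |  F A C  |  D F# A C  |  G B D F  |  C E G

I - IV - V7/V - V7 - I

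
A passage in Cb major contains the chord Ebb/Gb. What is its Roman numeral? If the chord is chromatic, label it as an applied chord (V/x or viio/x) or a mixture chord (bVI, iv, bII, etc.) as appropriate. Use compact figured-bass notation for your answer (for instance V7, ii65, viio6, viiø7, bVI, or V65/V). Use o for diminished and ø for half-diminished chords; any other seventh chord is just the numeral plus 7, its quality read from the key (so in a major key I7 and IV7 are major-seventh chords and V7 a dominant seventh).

bIII6

Stacked in thirds the chord is Ebb-Gb-Bbb: a major triad on Ebb.
Ebb is the lowered third degree of Cb major (diatonic 3 would be Eb). This is a major triad on the lowered third degree, borrowed from the parallel minor.
With Gb in the bass the chord is in first inversion, so the figured bass is 6.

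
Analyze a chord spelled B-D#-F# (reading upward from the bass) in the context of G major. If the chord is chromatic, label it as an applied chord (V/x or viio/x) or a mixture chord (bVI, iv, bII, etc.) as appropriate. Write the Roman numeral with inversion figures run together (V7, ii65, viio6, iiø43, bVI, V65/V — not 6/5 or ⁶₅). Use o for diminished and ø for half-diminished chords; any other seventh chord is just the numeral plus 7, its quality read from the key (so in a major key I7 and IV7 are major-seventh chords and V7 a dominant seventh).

V/vi

The pitches B-D#-F# form a major triad rooted on B.
B is not a diatonic chord root with this quality in G major, but it lies a perfect fifth above E (vi), so the chord functions as an applied dominant of vi.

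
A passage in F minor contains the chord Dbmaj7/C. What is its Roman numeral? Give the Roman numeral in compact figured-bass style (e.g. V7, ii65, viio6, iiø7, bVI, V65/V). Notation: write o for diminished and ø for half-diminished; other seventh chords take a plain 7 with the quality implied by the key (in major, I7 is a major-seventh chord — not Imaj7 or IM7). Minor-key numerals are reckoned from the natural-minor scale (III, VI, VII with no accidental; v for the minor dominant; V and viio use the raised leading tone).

VI42

The pitches Db-F-Ab-C form a major seventh chord rooted on Db.
Db is scale degree 6 in F minor, and a major seventh chord on that degree is written VI7.
With C in the bass the chord is in third inversion, so the figured bass is 42.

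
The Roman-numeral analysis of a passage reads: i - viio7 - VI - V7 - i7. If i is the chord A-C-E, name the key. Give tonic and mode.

i is given as A-C-E — a minor triad with root A.
If A is scale degree 1 and the mode makes that degree carry a minor triad, the tonic is A and the mode is minor.

A minor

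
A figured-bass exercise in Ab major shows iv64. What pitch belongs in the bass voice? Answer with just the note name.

iv in Ab major has root Db; the chord is Db-Fb-Ab.
The figure 64 means second inversion — the fifth is in the bass.

Ab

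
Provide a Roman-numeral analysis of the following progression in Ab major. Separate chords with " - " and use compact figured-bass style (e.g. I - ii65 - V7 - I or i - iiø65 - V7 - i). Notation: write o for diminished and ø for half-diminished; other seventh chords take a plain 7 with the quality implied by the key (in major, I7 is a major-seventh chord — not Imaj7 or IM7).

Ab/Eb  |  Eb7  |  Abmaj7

I64 - V7 - I7

Ab/Eb: root Ab is the tonic; major triad there is I64.
Eb7 has root Eb, degree 5 in Ab major, so V7.
Abmaj7 has root Ab, degree 1 in Ab major, so I7.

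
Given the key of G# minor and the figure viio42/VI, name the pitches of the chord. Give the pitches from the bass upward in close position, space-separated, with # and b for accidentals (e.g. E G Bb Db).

C D# F# A

viio42/VI is a secondary leading-tone chord. The target VI is E in G# minor; the applied chord is rooted a semitone below, on D#.
Building a fully diminished seventh chord on D# gives D#-F#-A-C.
With the 42 figure the chord is in third inversion; from the bass C upward in close position it reads C-D#-F#-A.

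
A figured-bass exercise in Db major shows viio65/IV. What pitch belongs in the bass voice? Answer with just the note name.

Ab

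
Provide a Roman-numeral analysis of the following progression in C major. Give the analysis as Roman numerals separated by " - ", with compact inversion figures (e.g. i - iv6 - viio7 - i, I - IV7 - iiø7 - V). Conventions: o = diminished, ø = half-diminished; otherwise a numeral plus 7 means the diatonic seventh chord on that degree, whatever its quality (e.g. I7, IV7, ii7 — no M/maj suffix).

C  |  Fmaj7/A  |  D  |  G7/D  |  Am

C: root C is the tonic; major triad there is I.
Fmaj7/A: major seventh chord on F = scale degree 4 → IV65.
D: chromatic; D is V of V, so V/V.
G7/D: root G is the dominant; dominant seventh chord there is V43.
Am has root A, degree 6 in C major, so vi.

I - IV65 - V/V - V43 - vi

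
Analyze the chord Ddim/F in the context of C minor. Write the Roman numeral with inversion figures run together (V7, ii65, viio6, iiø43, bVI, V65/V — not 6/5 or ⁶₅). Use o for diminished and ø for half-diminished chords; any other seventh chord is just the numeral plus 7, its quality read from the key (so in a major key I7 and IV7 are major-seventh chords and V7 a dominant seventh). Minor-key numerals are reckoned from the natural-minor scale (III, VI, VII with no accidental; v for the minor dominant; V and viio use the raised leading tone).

The pitches D-F-Ab form a diminished triad rooted on D.
D is scale degree 2 in C minor, and a diminished triad on that degree is written iio.
With F in the bass the chord is in first inversion, so the figured bass is 6.

iio6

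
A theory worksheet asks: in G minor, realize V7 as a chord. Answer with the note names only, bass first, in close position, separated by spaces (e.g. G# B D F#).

D F# A C

In G minor, scale degree 5 is D. The dominant is major (leading tone raised), so V is a dominant seventh chord.
That chord is spelled D-F#-A-C.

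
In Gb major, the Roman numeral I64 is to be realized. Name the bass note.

I in Gb major has root Gb; the chord is Gb-Bb-Db.
The figure 64 means second inversion — the fifth is in the bass.

Db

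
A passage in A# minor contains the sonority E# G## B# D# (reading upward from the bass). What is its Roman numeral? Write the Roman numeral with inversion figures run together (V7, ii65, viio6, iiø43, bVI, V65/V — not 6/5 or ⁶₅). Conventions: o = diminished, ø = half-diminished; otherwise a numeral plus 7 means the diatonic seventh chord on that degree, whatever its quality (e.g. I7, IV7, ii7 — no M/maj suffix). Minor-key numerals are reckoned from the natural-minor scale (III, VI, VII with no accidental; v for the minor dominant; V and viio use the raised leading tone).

V7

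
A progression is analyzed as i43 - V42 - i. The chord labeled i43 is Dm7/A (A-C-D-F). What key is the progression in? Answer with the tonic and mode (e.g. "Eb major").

D minor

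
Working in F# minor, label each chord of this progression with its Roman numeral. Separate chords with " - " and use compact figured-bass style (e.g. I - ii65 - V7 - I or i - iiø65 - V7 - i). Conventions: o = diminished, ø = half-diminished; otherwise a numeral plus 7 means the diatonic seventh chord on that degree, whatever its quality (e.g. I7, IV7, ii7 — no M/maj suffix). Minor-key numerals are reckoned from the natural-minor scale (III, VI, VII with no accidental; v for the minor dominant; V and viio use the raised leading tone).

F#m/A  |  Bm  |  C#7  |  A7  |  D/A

i6 - iv - V7 - V7/VI - VI64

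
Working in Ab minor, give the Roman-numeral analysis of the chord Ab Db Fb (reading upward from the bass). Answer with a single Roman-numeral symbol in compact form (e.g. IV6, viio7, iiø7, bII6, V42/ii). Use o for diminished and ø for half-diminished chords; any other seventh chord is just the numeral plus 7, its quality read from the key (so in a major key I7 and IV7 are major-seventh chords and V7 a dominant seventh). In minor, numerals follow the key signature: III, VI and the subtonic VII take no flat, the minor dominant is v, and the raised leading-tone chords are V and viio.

iv64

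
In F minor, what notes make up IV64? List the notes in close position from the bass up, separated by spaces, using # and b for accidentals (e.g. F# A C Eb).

Scale degree 4 in F minor is Bb; here the chord built on it is altered to a major triad. IV64 is the major subdominant, borrowed from the parallel major.
So the chord is Bb-D-F.
The figured bass 64 indicates second inversion, placing the fifth (F) in the bass: F-Bb-D.

F Bb D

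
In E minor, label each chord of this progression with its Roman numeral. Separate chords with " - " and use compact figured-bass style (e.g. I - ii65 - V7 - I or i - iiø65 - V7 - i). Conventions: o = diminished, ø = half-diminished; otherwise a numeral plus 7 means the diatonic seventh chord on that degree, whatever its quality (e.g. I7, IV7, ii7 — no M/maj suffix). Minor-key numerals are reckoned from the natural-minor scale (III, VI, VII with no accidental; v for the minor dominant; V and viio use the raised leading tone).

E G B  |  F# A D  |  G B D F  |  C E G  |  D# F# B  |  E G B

i - VII6 - V7/VI - VI - V6 - i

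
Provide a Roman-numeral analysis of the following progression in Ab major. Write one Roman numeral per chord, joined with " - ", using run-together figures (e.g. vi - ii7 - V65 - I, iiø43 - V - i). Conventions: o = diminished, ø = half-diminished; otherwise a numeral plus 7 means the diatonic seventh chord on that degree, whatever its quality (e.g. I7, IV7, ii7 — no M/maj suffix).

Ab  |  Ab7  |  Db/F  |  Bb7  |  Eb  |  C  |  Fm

Ab has root Ab, degree 1 in Ab major, so I.
Ab7: chromatic; Ab is V of IV, so V7/IV.
Db/F has root Db, degree 4 in Ab major, so IV6.
Bb7 is the secondary dominant of V (dominant seventh chord on Bb): V7/V.
Eb has root Eb, degree 5 in Ab major, so V.
C: a major triad on C, the applied dominant of vi → V/vi.
Fm: minor triad on F = scale degree 6 → vi.

I - V7/IV - IV6 - V7/V - V - V/vi - vi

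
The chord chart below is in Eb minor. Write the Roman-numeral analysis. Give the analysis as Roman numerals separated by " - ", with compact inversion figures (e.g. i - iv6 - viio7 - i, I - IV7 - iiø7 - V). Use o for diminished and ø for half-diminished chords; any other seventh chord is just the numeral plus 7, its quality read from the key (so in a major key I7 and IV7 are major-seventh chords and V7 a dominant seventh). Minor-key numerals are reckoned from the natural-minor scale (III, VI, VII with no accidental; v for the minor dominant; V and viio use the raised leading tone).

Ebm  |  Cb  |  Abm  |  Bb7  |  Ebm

i - VI - iv - V7 - i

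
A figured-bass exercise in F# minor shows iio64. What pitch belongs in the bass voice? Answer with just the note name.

D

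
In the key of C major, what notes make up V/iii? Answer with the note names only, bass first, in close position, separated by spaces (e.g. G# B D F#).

The slash means an applied dominant: we want the dominant of iii. In C major, iii is E minor, and its dominant is built on B.
Building a major triad on B gives B-D#-F#.

B D# F#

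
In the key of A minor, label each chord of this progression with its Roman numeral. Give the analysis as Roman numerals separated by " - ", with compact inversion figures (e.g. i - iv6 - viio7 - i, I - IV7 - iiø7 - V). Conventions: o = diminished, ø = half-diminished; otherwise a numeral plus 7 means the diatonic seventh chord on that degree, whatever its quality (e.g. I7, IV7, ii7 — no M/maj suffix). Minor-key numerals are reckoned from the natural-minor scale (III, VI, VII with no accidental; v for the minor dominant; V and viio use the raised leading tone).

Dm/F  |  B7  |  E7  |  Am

Dm/F: root D is the subdominant; minor triad there is iv6.
B7: chromatic; B is V of V, so V7/V.
E7 has root E, degree 5 in A minor, so V7.
Am has root A, degree 1 in A minor, so i.

iv6 - V7/V - V7 - i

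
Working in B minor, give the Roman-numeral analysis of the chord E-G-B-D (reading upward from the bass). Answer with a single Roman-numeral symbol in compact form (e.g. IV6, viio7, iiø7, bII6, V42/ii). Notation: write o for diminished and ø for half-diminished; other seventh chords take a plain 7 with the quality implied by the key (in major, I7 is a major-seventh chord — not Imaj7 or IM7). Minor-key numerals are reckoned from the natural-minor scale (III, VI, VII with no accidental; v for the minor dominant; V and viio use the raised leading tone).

Stacked in thirds the chord is E-G-B-D: a minor seventh chord on E.
In B minor, E is the subdominant; the diatonic minor seventh chord there is iv7.

iv7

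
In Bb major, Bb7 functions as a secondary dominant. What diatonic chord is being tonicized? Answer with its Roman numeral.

The chord is a dominant seventh chord on Bb.
A dominant resolves down a perfect fifth: Bb → Eb. In Bb major, Eb is scale degree 4, i.e. IV.

IV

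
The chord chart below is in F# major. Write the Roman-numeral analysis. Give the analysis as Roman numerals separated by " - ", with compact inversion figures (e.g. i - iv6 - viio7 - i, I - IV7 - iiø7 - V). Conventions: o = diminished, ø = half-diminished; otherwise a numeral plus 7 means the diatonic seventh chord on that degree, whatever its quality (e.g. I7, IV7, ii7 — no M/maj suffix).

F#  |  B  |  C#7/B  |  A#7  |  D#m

I - IV - V42 - V7/vi - vi

F# has root F#, degree 1 in F# major, so I.
B has root B, degree 4 in F# major, so IV.
C#7/B: dominant seventh chord on C# = scale degree 5 → V42.
A#7: chromatic; A# is V of vi, so V7/vi.
D#m: root D# is the submediant; minor triad there is vi.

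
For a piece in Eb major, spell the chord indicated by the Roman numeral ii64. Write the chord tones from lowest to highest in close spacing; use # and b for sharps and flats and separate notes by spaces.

In Eb major, the supertonic is F, and the diatonic chord built there is a minor triad.
That chord is spelled F-Ab-C.
The figured bass 64 indicates second inversion, placing the fifth (C) in the bass: C-F-Ab.

C F Ab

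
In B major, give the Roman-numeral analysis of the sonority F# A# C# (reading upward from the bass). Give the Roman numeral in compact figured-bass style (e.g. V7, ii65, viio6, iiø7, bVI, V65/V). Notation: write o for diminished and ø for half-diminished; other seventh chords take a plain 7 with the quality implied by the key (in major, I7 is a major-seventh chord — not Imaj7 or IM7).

Stacked in thirds the chord is F#-A#-C#: a major triad on F#.
In B major, F# is the dominant; the diatonic major triad there is V.

V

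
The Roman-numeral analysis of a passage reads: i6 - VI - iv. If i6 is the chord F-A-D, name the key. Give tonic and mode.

D minor

The chord Dm/F is a minor triad rooted on D; its label is i6.
If D is scale degree 1 and the mode makes that degree carry a minor triad, the tonic is D and the mode is minor.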